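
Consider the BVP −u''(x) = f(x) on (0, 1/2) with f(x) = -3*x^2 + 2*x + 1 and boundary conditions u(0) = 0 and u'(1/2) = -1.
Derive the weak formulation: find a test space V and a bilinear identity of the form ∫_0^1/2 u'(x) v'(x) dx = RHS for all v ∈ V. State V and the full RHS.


V = {v ∈ H^1(0, 1/2) : v(0) = 0} (test functions vanish at x = 0 where u is specified); weak form: ∫_0^1/2 u'v' dx = ∫_0^1/2 (-3*x^2 + 2*x + 1) v dx − v(1/2) for all v ∈ V.

Multiply both sides by a test function v and integrate from 0 to 1/2:
  ∫_0^1/2 −u''(x) v(x) dx = ∫_0^1/2 f(x) v(x) dx.
Integrate the LHS by parts once:
  ∫_0^1/2 −u'' v dx = −[u'(x) v(x)]_0^1/2 + ∫_0^1/2 u'(x) v'(x) dx.
Thus ∫_0^1/2 u'(x) v'(x) dx = ∫_0^1/2 f(x) v(x) dx + [u'(x) v(x)]_0^1/2.
Choose V so that boundary terms are either known or forced to vanish.
Mixed BC: u(0) = 0 (Dirichlet) and u'(1/2) = -1 (Neumann). Define V = {v ∈ H^1(0, 1/2) : v(0) = 0}. Then [u' v]_0^1/2 = u'(1/2)·v(1/2) − u'(0)·0 = − v(1/2).
Weak formulation: find u (satisfying any essential BC) such that ∫_0^1/2 u'(x) v'(x) dx = ∫_0^1/2 f v dx − v(1/2) for all v ∈ V (Dirichlet at 0 absorbed into V; Neumann datum at x = 1/2 contributes the boundary term).
Substituting f(x) = -3*x^2 + 2*x + 1, the right-hand side is ∫_0^1/2 (-3*x^2 + 2*x + 1) v dx − v(1/2).


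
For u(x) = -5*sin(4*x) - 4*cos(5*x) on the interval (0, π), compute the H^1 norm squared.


||u||_{H^1(0,π)}^2 = -8320/9 + 841*π/2

u'(x) = 20*sin(5*x) - 20*cos(4*x).
Expand u² and (u')² and integrate term by term on (0, π), using: for integers n ≥ 1, ∫_0^π sin²(nx) dx = ∫_0^π cos²(nx) dx = π/2; for n ≠ n', ∫_0^π sin(nx)sin(n'x) dx = ∫_0^π cos(nx)cos(n'x) dx = 0; and by product-to-sum, ∫_0^π sin(nx)cos(n'x) dx = ½∫_0^π [sin((n+n')x) + sin((n−n')x)] dx, which is 0 when n+n' is even and 2n/(n²−n'²) when n+n' is odd (it need not vanish on (0, π)).
  u² squared terms: (-5)²·∫sin(4x)² dx = 25·π/2 = 25*π/2;  (-4)²·∫cos(5x)² dx = 16·π/2 = 8*π.
  u² cross terms: 2·(-5)·(-4)·∫sin(4x)·cos(5x) dx = 40·(-8/9) = -320/9.
  So ∫_0^π u² dx = 25*π/2 + 8*π − 320/9 = -320/9 + 41*π/2.
  (u')² squared terms: (-20)²·∫cos(4x)² dx = 400·π/2 = 200*π;  (20)²·∫sin(5x)² dx = 400·π/2 = 200*π.
  (u')² cross terms: 2·(-20)·(20)·∫cos(4x)·sin(5x) dx = -800·(10/9) = -8000/9.
  So ∫_0^π (u')² dx = 200*π + 200*π − 8000/9 = -8000/9 + 400*π.
||u||_{H^1}^2 = (-320/9 + 41*π/2) + (-8000/9 + 400*π) = -8320/9 + 841*π/2.


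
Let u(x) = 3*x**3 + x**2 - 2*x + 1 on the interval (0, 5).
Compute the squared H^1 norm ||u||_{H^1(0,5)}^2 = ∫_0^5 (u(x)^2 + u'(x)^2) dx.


||u||_{H^1}^2 = 6911125/42

The H^1 norm (squared) on an interval (0, L) is
  ||u||_{H^1}^2 = ∫_0^L u(x)^2 dx + ∫_0^L u'(x)^2 dx.
Compute u'(x) = 9*x**2 + 2*x - 2.
Then u(x)^2 = 9*x**6 + 6*x**5 - 11*x**4 + 2*x**3 + 6*x**2 - 4*x + 1 and u'(x)^2 = 81*x**4 + 36*x**3 - 32*x**2 - 8*x + 4.
Integrate each monomial from 0 to 5 using ∫_0^5 c·x^n dx = c·5^(n+1)/(n+1):
  ∫_0^5 u(x)^2 dx = ∫_0^5 (9*x^6 + 6*x^5 - 11*x^4 + 2*x^3 + 6*x^2 - 4*x + 1) dx. Term by term:
    ∫_0^5 9*x^6 dx = 703125/7;  ∫_0^5 6*x^5 dx = 15625;  ∫_0^5 -11*x^4 dx = -6875;
    ∫_0^5 2*x^3 dx = 625/2;  ∫_0^5 6*x^2 dx = 250;  ∫_0^5 -4*x dx = -50;
    ∫_0^5 1 dx = 5.
  Sum: 703125/7 + 15625 − 6875 + 625/2 + 250 − 50 + 5 = 1535995/14.
  ∫_0^5 u'(x)^2 dx = ∫_0^5 (81*x^4 + 36*x^3 - 32*x^2 - 8*x + 4) dx. Term by term:
    ∫_0^5 81*x^4 dx = 50625;  ∫_0^5 36*x^3 dx = 5625;  ∫_0^5 -32*x^2 dx = -4000/3;
    ∫_0^5 -8*x dx = -100;  ∫_0^5 4 dx = 20.
  Sum: 50625 + 5625 − 4000/3 − 100 + 20 = 164510/3.
Adding: ||u||_{H^1}^2 = 1535995/14 + 164510/3 = 6911125/42.


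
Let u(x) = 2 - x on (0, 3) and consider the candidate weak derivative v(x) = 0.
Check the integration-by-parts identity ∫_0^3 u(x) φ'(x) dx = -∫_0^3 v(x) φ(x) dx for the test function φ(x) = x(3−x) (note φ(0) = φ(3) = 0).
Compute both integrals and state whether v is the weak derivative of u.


LHS = 9/2, RHS = 0. No, v is not the weak derivative of u.

u(x) = 2 - x, classical derivative u'(x) = -1.
φ(x) = x(3−x), so φ'(x) = 3 - 2*x.
Note φ(0) = φ(3) = 0, so the boundary term u·φ vanishes.
LHS = ∫_0^3 u(x) φ'(x) dx = ∫_0^3 (2*x^2 - 7*x + 6) dx. Term by term:
  ∫_0^3 2*x^2 dx = 18;  ∫_0^3 -7*x dx = -63/2;  ∫_0^3 6 dx = 18.
Sum: 18 − 63/2 + 18 = 9/2.
So LHS = 9/2.
∫_0^3 v(x) φ(x) dx = ∫_0^3 (0) dx. Term by term:
  ∫_0^3 0 dx = 0.
So RHS = -∫_0^3 v(x) φ(x) dx = 0.
LHS − RHS = 9/2 ≠ 0, so the identity fails.
(For a valid weak derivative the identity must hold for EVERY test function, in particular this one. The failure shows v is NOT the weak derivative of u.)
Correct weak derivative would be u'(x) = -1.


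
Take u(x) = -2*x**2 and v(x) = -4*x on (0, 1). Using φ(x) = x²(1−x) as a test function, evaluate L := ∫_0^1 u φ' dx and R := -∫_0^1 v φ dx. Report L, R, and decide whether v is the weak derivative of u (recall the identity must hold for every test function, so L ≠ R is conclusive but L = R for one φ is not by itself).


LHS = 1/5, RHS = 1/5. Yes, v = u' weakly.

u(x) = -2*x**2, classical derivative u'(x) = -4*x.
φ(x) = x²(1−x), so φ'(x) = x*(2 - 3*x).
Note φ(0) = φ(1) = 0, so the boundary term u·φ vanishes.
LHS = ∫_0^1 u(x) φ'(x) dx = ∫_0^1 (6*x^4 - 4*x^3) dx. Term by term:
  ∫_0^1 6*x^4 dx = 6/5;  ∫_0^1 -4*x^3 dx = -1.
Sum: 6/5 − 1 = 1/5.
So LHS = 1/5.
∫_0^1 v(x) φ(x) dx = ∫_0^1 (4*x^4 - 4*x^3) dx. Term by term:
  ∫_0^1 4*x^4 dx = 4/5;  ∫_0^1 -4*x^3 dx = -1.
Sum: 4/5 − 1 = -1/5.
So RHS = -∫_0^1 v(x) φ(x) dx = 1/5.
LHS = RHS, so the identity holds for this test φ.
Moreover u is smooth here and v(x) = u'(x) = -4*x pointwise, so the identity holds for every test function. Hence v is the weak derivative of u.


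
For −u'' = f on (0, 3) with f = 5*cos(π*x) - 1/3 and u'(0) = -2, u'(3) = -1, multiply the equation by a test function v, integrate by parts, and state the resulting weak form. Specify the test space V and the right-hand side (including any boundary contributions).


V = H^1(0, 3) (v unrestricted at boundary; u is determined up to an additive constant); weak form: ∫_0^3 u'v' dx = ∫_0^3 (5*cos(π*x) - 1/3) v dx − v(3) + 2·v(0) for all v ∈ V.

Multiply both sides by a test function v and integrate from 0 to 3:
  ∫_0^3 −u''(x) v(x) dx = ∫_0^3 f(x) v(x) dx.
Integrate the LHS by parts once:
  ∫_0^3 −u'' v dx = −[u'(x) v(x)]_0^3 + ∫_0^3 u'(x) v'(x) dx.
Thus ∫_0^3 u'(x) v'(x) dx = ∫_0^3 f(x) v(x) dx + [u'(x) v(x)]_0^3.
Choose V so that boundary terms are either known or forced to vanish.
u has inhomogeneous Neumann u'(0) = -2, u'(3) = -1. [u' v]_0^3 = (-1)·v(3) − (-2)·v(0) = − v(3) + 2·v(0). Take V = H^1(0, 3); boundary term becomes part of RHS.
Weak formulation: find u (satisfying any essential BC) such that ∫_0^3 u'(x) v'(x) dx = ∫_0^3 f v dx − v(3) + 2·v(0) for all v ∈ V (Neumann data are natural BCs: they enter the RHS as boundary terms).
Substituting f(x) = 5*cos(π*x) - 1/3, the right-hand side is ∫_0^3 (5*cos(π*x) - 1/3) v dx − v(3) + 2·v(0).
Compatibility check (pure Neumann): taking v ≡ 1 ∈ V gives 0 = ∫_0^3 f dx + (-1) − (-2), i.e. ∫_0^3 f dx must equal u'(0) − u'(3) = -1. Indeed ∫_0^3 (5*cos(π*x) - 1/3) dx = -1, so the data are compatible. The solution is then unique only up to an additive constant (fix it e.g. by requiring ∫_0^3 u dx = 0).


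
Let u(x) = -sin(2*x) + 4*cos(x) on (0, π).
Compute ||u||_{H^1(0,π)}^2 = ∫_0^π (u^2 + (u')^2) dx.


||u||_{H^1(0,π)}^2 = -64/3 + 37*π/2

u'(x) = -4*sin(x) - 2*cos(2*x).
Expand u² and (u')² and integrate term by term on (0, π), using: for integers n ≥ 1, ∫_0^π sin²(nx) dx = ∫_0^π cos²(nx) dx = π/2; for n ≠ n', ∫_0^π sin(nx)sin(n'x) dx = ∫_0^π cos(nx)cos(n'x) dx = 0; and by product-to-sum, ∫_0^π sin(nx)cos(n'x) dx = ½∫_0^π [sin((n+n')x) + sin((n−n')x)] dx, which is 0 when n+n' is even and 2n/(n²−n'²) when n+n' is odd (it need not vanish on (0, π)).
  u² squared terms: (-1)²·∫sin(2x)² dx = 1·π/2 = π/2;  (4)²·∫cos(x)² dx = 16·π/2 = 8*π.
  u² cross terms: 2·(-1)·(4)·∫sin(2x)·cos(x) dx = -8·(4/3) = -32/3.
  So ∫_0^π u² dx = π/2 + 8*π − 32/3 = -32/3 + 17*π/2.
  (u')² squared terms: (-4)²·∫sin(x)² dx = 16·π/2 = 8*π;  (-2)²·∫cos(2x)² dx = 4·π/2 = 2*π.
  (u')² cross terms: 2·(-4)·(-2)·∫sin(x)·cos(2x) dx = 16·(-2/3) = -32/3.
  So ∫_0^π (u')² dx = 8*π + 2*π − 32/3 = -32/3 + 10*π.
||u||_{H^1}^2 = (-32/3 + 17*π/2) + (-32/3 + 10*π) = -64/3 + 37*π/2.


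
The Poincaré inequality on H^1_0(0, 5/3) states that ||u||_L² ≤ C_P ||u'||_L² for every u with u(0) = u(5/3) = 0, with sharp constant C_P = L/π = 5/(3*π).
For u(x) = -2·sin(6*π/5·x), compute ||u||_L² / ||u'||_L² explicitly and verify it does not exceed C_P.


||u||_L² / ||u'||_L² = 5/(6*π) < C_P = 5/(3*π).

u(x) = -2·sin(6*π/5·x), so u'(x) = -12*π*cos(6*π*x/5)/5.
Writing u(x) = A·sin(kπx/L) with A = -2 and k = 2, use ∫_0^L sin²(kπx/L) dx = L/2 and ∫_0^L cos²(kπx/L) dx = L/2.
u² = 4·sin²(6*π/5·x) and (u')² = 144*π^2/25·cos²(6*π/5·x), and each of sin², cos² integrates to L/2 = 5/6 over (0, 5/3).
∫_0^5/3 u² dx = 10/3, so ||u||_L² = sqrt(30)/3.
∫_0^5/3 (u')² dx = 24*π^2/5, so ||u'||_L² = 2*sqrt(30)*π/5.
Ratio ||u||_L² / ||u'||_L² = 5/(6*π).
Sharp Poincaré constant on H^1_0(0, 5/3) is C_P = L/π = 5/(3*π), achieved by sin(3*π/5·x).
This is the k = 2 harmonic; the ratio L/(kπ) is strictly less than C_P = L/π, consistent with the sharp inequality ||u||_L² ≤ C_P ||u'||_L².


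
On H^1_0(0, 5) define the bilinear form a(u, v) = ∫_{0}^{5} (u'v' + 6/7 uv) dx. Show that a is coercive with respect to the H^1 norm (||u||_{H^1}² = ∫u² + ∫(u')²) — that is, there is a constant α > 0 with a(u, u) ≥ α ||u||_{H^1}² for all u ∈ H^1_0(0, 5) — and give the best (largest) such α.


α = (π^2 + 150/7)/(π^2 + 25)

Coercivity of a(·,·) on H^1_0(0, 5) means a(u, u) ≥ α ||u||_{H^1}² for every u ∈ H^1_0.
The interval has length L = 5, and Poincaré/coercivity depend only on L. Here a(u, u) = ∫(u')² + (6/7)·∫u².
Here 0 < c = 6/7 < 1. The condition a(u,u) ≥ α||u||_{H^1}² reads (1−α)∫(u')² ≥ (α−c)∫u². Any admissible α is ≤ 1 (rapidly oscillating u have ∫u²/∫(u')² → 0), and α = 1 would force 0 ≥ (1−c)∫u², impossible since c < 1; so 1−α > 0. By the sharp Poincaré inequality on H^1_0 of an interval of length L, ∫(u')² ≥ (π/L)²∫u² with equality for the first sine mode sin(π(x−x₀)/L) (x₀ the left endpoint), so the inequality holds for all u iff (1−α)(π/L)² ≥ α − c, i.e. α ≤ ((π/L)² + c)/((π/L)² + 1) = (1 + c(L/π)²)/(1 + (L/π)²). With (π/L)² = π^2/25 and c = 6/7, the largest admissible constant is α = ((π/L)² + c)/((π/L)² + 1).
Simplifying, α = (π^2 + 150/7)/(π^2 + 25).


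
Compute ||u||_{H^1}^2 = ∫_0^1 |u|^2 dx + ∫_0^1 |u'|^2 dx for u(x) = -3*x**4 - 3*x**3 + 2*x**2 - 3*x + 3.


||u||_{H^1}^2 = 32771/420

The H^1 norm (squared) on an interval (0, L) is
  ||u||_{H^1}^2 = ∫_0^L u(x)^2 dx + ∫_0^L u'(x)^2 dx.
Compute u'(x) = -12*x**3 - 9*x**2 + 4*x - 3.
Then u(x)^2 = 9*x**8 + 18*x**7 - 3*x**6 + 6*x**5 + 4*x**4 - 30*x**3 + 21*x**2 - 18*x + 9 and u'(x)^2 = 144*x**6 + 216*x**5 - 15*x**4 + 70*x**2 - 24*x + 9.
Integrate each monomial from 0 to 1 using ∫_0^1 c·x^n dx = c·1^(n+1)/(n+1):
  ∫_0^1 u(x)^2 dx = ∫_0^1 (9*x^8 + 18*x^7 - 3*x^6 + 6*x^5 + 4*x^4 - 30*x^3 + 21*x^2 - 18*x + 9) dx. Term by term:
    ∫_0^1 9*x^8 dx = 1;  ∫_0^1 18*x^7 dx = 9/4;  ∫_0^1 -3*x^6 dx = -3/7;
    ∫_0^1 6*x^5 dx = 1;  ∫_0^1 4*x^4 dx = 4/5;  ∫_0^1 -30*x^3 dx = -15/2;
    ∫_0^1 21*x^2 dx = 7;  ∫_0^1 -18*x dx = -9;  ∫_0^1 9 dx = 9.
  Sum: 1 + 9/4 − 3/7 + 1 + 4/5 − 15/2 + 7 − 9 + 9 = 577/140.
  ∫_0^1 u'(x)^2 dx = ∫_0^1 (144*x^6 + 216*x^5 - 15*x^4 + 70*x^2 - 24*x + 9) dx. Term by term:
    ∫_0^1 144*x^6 dx = 144/7;  ∫_0^1 216*x^5 dx = 36;  ∫_0^1 -15*x^4 dx = -3;
    ∫_0^1 70*x^2 dx = 70/3;  ∫_0^1 -24*x dx = -12;  ∫_0^1 9 dx = 9.
  Sum: 144/7 + 36 − 3 + 70/3 − 12 + 9 = 1552/21.
Adding: ||u||_{H^1}^2 = 577/140 + 1552/21 = 32771/420.


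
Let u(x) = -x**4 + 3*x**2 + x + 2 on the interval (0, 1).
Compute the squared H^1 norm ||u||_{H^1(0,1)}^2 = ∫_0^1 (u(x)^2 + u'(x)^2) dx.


||u||_{H^1}^2 = 13507/630

The H^1 norm (squared) on an interval (0, L) is
  ||u||_{H^1}^2 = ∫_0^L u(x)^2 dx + ∫_0^L u'(x)^2 dx.
Compute u'(x) = -4*x**3 + 6*x + 1.
Then u(x)^2 = x**8 - 6*x**6 - 2*x**5 + 5*x**4 + 6*x**3 + 13*x**2 + 4*x + 4 and u'(x)^2 = 16*x**6 - 48*x**4 - 8*x**3 + 36*x**2 + 12*x + 1.
Integrate each monomial from 0 to 1 using ∫_0^1 c·x^n dx = c·1^(n+1)/(n+1):
  ∫_0^1 u(x)^2 dx = ∫_0^1 (x^8 - 6*x^6 - 2*x^5 + 5*x^4 + 6*x^3 + 13*x^2 + 4*x + 4) dx. Term by term:
    ∫_0^1 x^8 dx = 1/9;  ∫_0^1 -6*x^6 dx = -6/7;  ∫_0^1 -2*x^5 dx = -1/3;
    ∫_0^1 5*x^4 dx = 1;  ∫_0^1 6*x^3 dx = 3/2;  ∫_0^1 13*x^2 dx = 13/3;
    ∫_0^1 4*x dx = 2;  ∫_0^1 4 dx = 4.
  Sum: 1/9 − 6/7 − 1/3 + 1 + 3/2 + 13/3 + 2 + 4 = 1481/126.
  ∫_0^1 u'(x)^2 dx = ∫_0^1 (16*x^6 - 48*x^4 - 8*x^3 + 36*x^2 + 12*x + 1) dx. Term by term:
    ∫_0^1 16*x^6 dx = 16/7;  ∫_0^1 -48*x^4 dx = -48/5;  ∫_0^1 -8*x^3 dx = -2;
    ∫_0^1 36*x^2 dx = 12;  ∫_0^1 12*x dx = 6;  ∫_0^1 1 dx = 1.
  Sum: 16/7 − 48/5 − 2 + 12 + 6 + 1 = 339/35.
Adding: ||u||_{H^1}^2 = 1481/126 + 339/35 = 13507/630.


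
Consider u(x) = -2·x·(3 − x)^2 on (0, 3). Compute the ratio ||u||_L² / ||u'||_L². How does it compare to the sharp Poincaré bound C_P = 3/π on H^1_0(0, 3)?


||u||_L² / ||u'||_L² = 3*sqrt(14)/14 < C_P = 3/π.

u(x) = -2·x·(3 − x)^2, so u'(x) = 6*(1 - x)*(x - 3).
u(x) = -2·x·(3 − x)^2 vanishes at x = 0 and x = 3, so u ∈ H^1_0(0, 3). Differentiate via the product rule and integrate the resulting polynomials term by term.
  ∫_0^3 u² dx = ∫_0^3 (4*x^6 - 48*x^5 + 216*x^4 - 432*x^3 + 324*x^2) dx. Term by term:
    ∫_0^3 4*x^6 dx = 8748/7;  ∫_0^3 -48*x^5 dx = -5832;  ∫_0^3 216*x^4 dx = 52488/5;
    ∫_0^3 -432*x^3 dx = -8748;  ∫_0^3 324*x^2 dx = 2916.
  Sum: 8748/7 − 5832 + 52488/5 − 8748 + 2916 = 2916/35.
  ∫_0^3 (u')² dx = ∫_0^3 (36*x^4 - 288*x^3 + 792*x^2 - 864*x + 324) dx. Term by term:
    ∫_0^3 36*x^4 dx = 8748/5;  ∫_0^3 -288*x^3 dx = -5832;  ∫_0^3 792*x^2 dx = 7128;
    ∫_0^3 -864*x dx = -3888;  ∫_0^3 324 dx = 972.
  Sum: 8748/5 − 5832 + 7128 − 3888 + 972 = 648/5.
∫_0^3 u² dx = 2916/35, so ||u||_L² = 54*sqrt(35)/35.
∫_0^3 (u')² dx = 648/5, so ||u'||_L² = 18*sqrt(10)/5.
Ratio ||u||_L² / ||u'||_L² = 3*sqrt(14)/14.
Sharp Poincaré constant on H^1_0(0, 3) is C_P = L/π = 3/π, achieved by sin(π/3·x).
A polynomial bump cannot attain the sharp Poincaré constant (only the first sine eigenfunction does), so the ratio is strictly less than C_P, consistent with ||u||_L² ≤ C_P ||u'||_L².


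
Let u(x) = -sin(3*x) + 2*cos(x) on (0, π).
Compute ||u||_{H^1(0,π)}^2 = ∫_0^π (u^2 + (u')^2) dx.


||u||_{H^1(0,π)}^2 = 9*π

u'(x) = -2*sin(x) - 3*cos(3*x).
Expand u² and (u')² and integrate term by term on (0, π), using: for integers n ≥ 1, ∫_0^π sin²(nx) dx = ∫_0^π cos²(nx) dx = π/2; for n ≠ n', ∫_0^π sin(nx)sin(n'x) dx = ∫_0^π cos(nx)cos(n'x) dx = 0; and by product-to-sum, ∫_0^π sin(nx)cos(n'x) dx = ½∫_0^π [sin((n+n')x) + sin((n−n')x)] dx, which is 0 when n+n' is even and 2n/(n²−n'²) when n+n' is odd (it need not vanish on (0, π)).
  u² squared terms: (-1)²·∫sin(3x)² dx = 1·π/2 = π/2;  (2)²·∫cos(x)² dx = 4·π/2 = 2*π.
  u² cross terms: 2·(-1)·(2)·∫sin(3x)·cos(x) dx = -4·(0) = 0.
  So ∫_0^π u² dx = π/2 + 2*π + 0 = 5*π/2.
  (u')² squared terms: (-3)²·∫cos(3x)² dx = 9·π/2 = 9*π/2;  (-2)²·∫sin(x)² dx = 4·π/2 = 2*π.
  (u')² cross terms: 2·(-3)·(-2)·∫cos(3x)·sin(x) dx = 12·(0) = 0.
  So ∫_0^π (u')² dx = 9*π/2 + 2*π + 0 = 13*π/2.
||u||_{H^1}^2 = (5*π/2) + (13*π/2) = 9*π.


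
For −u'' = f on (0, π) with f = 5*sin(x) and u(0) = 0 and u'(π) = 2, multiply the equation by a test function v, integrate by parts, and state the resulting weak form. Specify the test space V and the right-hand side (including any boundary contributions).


V = {v ∈ H^1(0, π) : v(0) = 0} (test functions vanish at x = 0 where u is specified); weak form: ∫_0^π u'v' dx = ∫_0^π (5*sin(x)) v dx + 2·v(π) for all v ∈ V.

Multiply both sides by a test function v and integrate from 0 to π:
  ∫_0^π −u''(x) v(x) dx = ∫_0^π f(x) v(x) dx.
Integrate the LHS by parts once:
  ∫_0^π −u'' v dx = −[u'(x) v(x)]_0^π + ∫_0^π u'(x) v'(x) dx.
Thus ∫_0^π u'(x) v'(x) dx = ∫_0^π f(x) v(x) dx + [u'(x) v(x)]_0^π.
Choose V so that boundary terms are either known or forced to vanish.
Mixed BC: u(0) = 0 (Dirichlet) and u'(π) = 2 (Neumann). Define V = {v ∈ H^1(0, π) : v(0) = 0}. Then [u' v]_0^π = u'(π)·v(π) − u'(0)·0 = 2·v(π).
Weak formulation: find u (satisfying any essential BC) such that ∫_0^π u'(x) v'(x) dx = ∫_0^π f v dx + 2·v(π) for all v ∈ V (Dirichlet at 0 absorbed into V; Neumann datum at x = π contributes the boundary term).
Substituting f(x) = 5*sin(x), the right-hand side is ∫_0^π (5*sin(x)) v dx + 2·v(π).


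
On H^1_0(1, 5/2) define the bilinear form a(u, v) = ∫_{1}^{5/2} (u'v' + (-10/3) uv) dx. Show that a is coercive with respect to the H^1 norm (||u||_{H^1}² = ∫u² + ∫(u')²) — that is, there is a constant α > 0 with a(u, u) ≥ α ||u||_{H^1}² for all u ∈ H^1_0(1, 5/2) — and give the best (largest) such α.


α = 2*(-15 + 2*π^2)/(9 + 4*π^2)

Coercivity of a(·,·) on H^1_0(1, 5/2) means a(u, u) ≥ α ||u||_{H^1}² for every u ∈ H^1_0.
The interval has length L = 3/2, and Poincaré/coercivity depend only on L. Here a(u, u) = ∫(u')² + (-10/3)·∫u².
Here c = -10/3 < 0 with |c| < (π/L)² = 4*π^2/9, so coercivity still holds. The condition a(u,u) ≥ α||u||_{H^1}² reads (1−α)∫(u')² ≥ (α−c)∫u². Any admissible α is ≤ 1 (rapidly oscillating u have ∫u²/∫(u')² → 0), and α = 1 would force 0 ≥ (1−c)∫u², impossible since c < 1; so 1−α > 0. By the sharp Poincaré inequality on H^1_0 of an interval of length L, ∫(u')² ≥ (π/L)²∫u² with equality for the first sine mode sin(π(x−x₀)/L) (x₀ the left endpoint), so the inequality holds for all u iff (1−α)(π/L)² ≥ α − c, i.e. α ≤ ((π/L)² + c)/((π/L)² + 1) = (1 + c(L/π)²)/(1 + (L/π)²). (Direct route, valid since c ≤ 0: Poincaré gives c∫u² ≥ c(L/π)²∫(u')², so a(u,u) ≥ (1 + c(L/π)²)∫(u')², while ||u||_{H^1}² ≤ (1 + (L/π)²)∫(u')²; dividing yields the same α.) With (π/L)² = 4*π^2/9 and c = -10/3, the largest admissible constant is α = ((π/L)² + c)/((π/L)² + 1).
Simplifying, α = 2*(-15 + 2*π^2)/(9 + 4*π^2).


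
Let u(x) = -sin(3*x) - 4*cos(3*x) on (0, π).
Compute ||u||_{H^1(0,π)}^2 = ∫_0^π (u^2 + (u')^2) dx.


||u||_{H^1(0,π)}^2 = 85*π

u'(x) = 12*sin(3*x) - 3*cos(3*x).
Expand u² and (u')² and integrate term by term on (0, π), using: for integers n ≥ 1, ∫_0^π sin²(nx) dx = ∫_0^π cos²(nx) dx = π/2; for n ≠ n', ∫_0^π sin(nx)sin(n'x) dx = ∫_0^π cos(nx)cos(n'x) dx = 0; and by product-to-sum, ∫_0^π sin(nx)cos(n'x) dx = ½∫_0^π [sin((n+n')x) + sin((n−n')x)] dx, which is 0 when n+n' is even and 2n/(n²−n'²) when n+n' is odd (it need not vanish on (0, π)).
  u² squared terms: (-1)²·∫sin(3x)² dx = 1·π/2 = π/2;  (-4)²·∫cos(3x)² dx = 16·π/2 = 8*π.
  u² cross terms: 2·(-1)·(-4)·∫sin(3x)·cos(3x) dx = 8·(0) = 0.
  So ∫_0^π u² dx = π/2 + 8*π + 0 = 17*π/2.
  (u')² squared terms: (-3)²·∫cos(3x)² dx = 9·π/2 = 9*π/2;  (12)²·∫sin(3x)² dx = 144·π/2 = 72*π.
  (u')² cross terms: 2·(-3)·(12)·∫cos(3x)·sin(3x) dx = -72·(0) = 0.
  So ∫_0^π (u')² dx = 9*π/2 + 72*π + 0 = 153*π/2.
||u||_{H^1}^2 = (17*π/2) + (153*π/2) = 85*π.


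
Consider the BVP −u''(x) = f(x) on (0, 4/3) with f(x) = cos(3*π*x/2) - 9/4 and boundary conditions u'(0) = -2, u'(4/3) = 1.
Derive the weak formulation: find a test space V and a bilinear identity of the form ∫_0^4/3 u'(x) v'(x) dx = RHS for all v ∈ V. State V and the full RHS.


V = H^1(0, 4/3) (v unrestricted at boundary; u is determined up to an additive constant); weak form: ∫_0^4/3 u'v' dx = ∫_0^4/3 (cos(3*π*x/2) - 9/4) v dx + v(4/3) + 2·v(0) for all v ∈ V.

Multiply both sides by a test function v and integrate from 0 to 4/3:
  ∫_0^4/3 −u''(x) v(x) dx = ∫_0^4/3 f(x) v(x) dx.
Integrate the LHS by parts once:
  ∫_0^4/3 −u'' v dx = −[u'(x) v(x)]_0^4/3 + ∫_0^4/3 u'(x) v'(x) dx.
Thus ∫_0^4/3 u'(x) v'(x) dx = ∫_0^4/3 f(x) v(x) dx + [u'(x) v(x)]_0^4/3.
Choose V so that boundary terms are either known or forced to vanish.
u has inhomogeneous Neumann u'(0) = -2, u'(4/3) = 1. [u' v]_0^4/3 = (1)·v(4/3) − (-2)·v(0) = v(4/3) + 2·v(0). Take V = H^1(0, 4/3); boundary term becomes part of RHS.
Weak formulation: find u (satisfying any essential BC) such that ∫_0^4/3 u'(x) v'(x) dx = ∫_0^4/3 f v dx + v(4/3) + 2·v(0) for all v ∈ V (Neumann data are natural BCs: they enter the RHS as boundary terms).
Substituting f(x) = cos(3*π*x/2) - 9/4, the right-hand side is ∫_0^4/3 (cos(3*π*x/2) - 9/4) v dx + v(4/3) + 2·v(0).
Compatibility check (pure Neumann): taking v ≡ 1 ∈ V gives 0 = ∫_0^4/3 f dx + (1) − (-2), i.e. ∫_0^4/3 f dx must equal u'(0) − u'(4/3) = -3. Indeed ∫_0^4/3 (cos(3*π*x/2) - 9/4) dx = -3, so the data are compatible. The solution is then unique only up to an additive constant (fix it e.g. by requiring ∫_0^4/3 u dx = 0).


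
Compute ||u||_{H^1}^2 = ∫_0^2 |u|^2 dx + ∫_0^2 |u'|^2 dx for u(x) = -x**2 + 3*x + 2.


||u||_{H^1}^2 = 162/5

The H^1 norm (squared) on an interval (0, L) is
  ||u||_{H^1}^2 = ∫_0^L u(x)^2 dx + ∫_0^L u'(x)^2 dx.
Compute u'(x) = 3 - 2*x.
Then u(x)^2 = x**4 - 6*x**3 + 5*x**2 + 12*x + 4 and u'(x)^2 = 4*x**2 - 12*x + 9.
Integrate each monomial from 0 to 2 using ∫_0^2 c·x^n dx = c·2^(n+1)/(n+1):
  ∫_0^2 u(x)^2 dx = ∫_0^2 (x^4 - 6*x^3 + 5*x^2 + 12*x + 4) dx. Term by term:
    ∫_0^2 x^4 dx = 32/5;  ∫_0^2 -6*x^3 dx = -24;  ∫_0^2 5*x^2 dx = 40/3;
    ∫_0^2 12*x dx = 24;  ∫_0^2 4 dx = 8.
  Sum: 32/5 − 24 + 40/3 + 24 + 8 = 416/15.
  ∫_0^2 u'(x)^2 dx = ∫_0^2 (4*x^2 - 12*x + 9) dx. Term by term:
    ∫_0^2 4*x^2 dx = 32/3;  ∫_0^2 -12*x dx = -24;  ∫_0^2 9 dx = 18.
  Sum: 32/3 − 24 + 18 = 14/3.
Adding: ||u||_{H^1}^2 = 416/15 + 14/3 = 162/5.


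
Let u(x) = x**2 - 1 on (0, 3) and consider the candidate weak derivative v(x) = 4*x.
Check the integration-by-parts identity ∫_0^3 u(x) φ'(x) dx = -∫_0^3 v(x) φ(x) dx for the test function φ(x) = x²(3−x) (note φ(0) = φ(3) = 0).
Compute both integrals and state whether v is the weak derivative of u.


LHS = -243/10, RHS = -243/5. No, v is not the weak derivative of u.

u(x) = x**2 - 1, classical derivative u'(x) = 2*x.
φ(x) = x²(3−x), so φ'(x) = 3*x*(2 - x).
Note φ(0) = φ(3) = 0, so the boundary term u·φ vanishes.
LHS = ∫_0^3 u(x) φ'(x) dx = ∫_0^3 (-3*x^4 + 6*x^3 + 3*x^2 - 6*x) dx. Term by term:
  ∫_0^3 -3*x^4 dx = -729/5;  ∫_0^3 6*x^3 dx = 243/2;  ∫_0^3 3*x^2 dx = 27;
  ∫_0^3 -6*x dx = -27.
Sum: -729/5 + 243/2 + 27 − 27 = -243/10.
So LHS = -243/10.
∫_0^3 v(x) φ(x) dx = ∫_0^3 (-4*x^4 + 12*x^3) dx. Term by term:
  ∫_0^3 -4*x^4 dx = -972/5;  ∫_0^3 12*x^3 dx = 243.
Sum: -972/5 + 243 = 243/5.
So RHS = -∫_0^3 v(x) φ(x) dx = -243/5.
LHS − RHS = 243/10 ≠ 0, so the identity fails.
(For a valid weak derivative the identity must hold for EVERY test function, in particular this one. The failure shows v is NOT the weak derivative of u.)
Correct weak derivative would be u'(x) = 2*x.


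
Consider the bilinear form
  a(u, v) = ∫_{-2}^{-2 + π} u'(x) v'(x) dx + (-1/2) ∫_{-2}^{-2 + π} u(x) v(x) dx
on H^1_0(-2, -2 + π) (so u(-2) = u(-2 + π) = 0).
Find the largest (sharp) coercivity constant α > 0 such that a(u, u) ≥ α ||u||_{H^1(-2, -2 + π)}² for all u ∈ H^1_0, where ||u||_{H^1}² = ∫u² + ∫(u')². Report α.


α = 1/4

Coercivity of a(·,·) on H^1_0(-2, -2 + π) means a(u, u) ≥ α ||u||_{H^1}² for every u ∈ H^1_0.
The interval has length L = π, and Poincaré/coercivity depend only on L. Here a(u, u) = ∫(u')² + (-1/2)·∫u².
Here c = -1/2 < 0 with |c| < (π/L)² = 1, so coercivity still holds. The condition a(u,u) ≥ α||u||_{H^1}² reads (1−α)∫(u')² ≥ (α−c)∫u². Any admissible α is ≤ 1 (rapidly oscillating u have ∫u²/∫(u')² → 0), and α = 1 would force 0 ≥ (1−c)∫u², impossible since c < 1; so 1−α > 0. By the sharp Poincaré inequality on H^1_0 of an interval of length L, ∫(u')² ≥ (π/L)²∫u² with equality for the first sine mode sin(π(x−x₀)/L) (x₀ the left endpoint), so the inequality holds for all u iff (1−α)(π/L)² ≥ α − c, i.e. α ≤ ((π/L)² + c)/((π/L)² + 1) = (1 + c(L/π)²)/(1 + (L/π)²). (Direct route, valid since c ≤ 0: Poincaré gives c∫u² ≥ c(L/π)²∫(u')², so a(u,u) ≥ (1 + c(L/π)²)∫(u')², while ||u||_{H^1}² ≤ (1 + (L/π)²)∫(u')²; dividing yields the same α.) With (π/L)² = 1 and c = -1/2, the largest admissible constant is α = ((π/L)² + c)/((π/L)² + 1).
Simplifying, α = 1/4.


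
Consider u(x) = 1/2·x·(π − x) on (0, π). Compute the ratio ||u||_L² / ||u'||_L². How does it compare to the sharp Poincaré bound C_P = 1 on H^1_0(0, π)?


||u||_L² / ||u'||_L² = sqrt(10)*π/10 < C_P = 1.

u(x) = 1/2·x·(π − x), so u'(x) = -x + π/2.
u(x) = 1/2·x·(π − x) vanishes at x = 0 and x = π, so u ∈ H^1_0(0, π). Differentiate via the product rule and integrate the resulting polynomials term by term.
  ∫_0^π u² dx = ∫_0^π (x^4/4 - π*x^3/2 + π^2*x^2/4) dx. Term by term:
    ∫_0^π x^4/4 dx = π^5/20;  ∫_0^π -π*x^3/2 dx = -π^5/8;  ∫_0^π π^2*x^2/4 dx = π^5/12.
  Sum: π^5/20 − π^5/8 + π^5/12 = π^5/120.
  ∫_0^π (u')² dx = ∫_0^π (x^2 - π*x + π^2/4) dx. Term by term:
    ∫_0^π x^2 dx = π^3/3;  ∫_0^π -π*x dx = -π^3/2;  ∫_0^π π^2/4 dx = π^3/4.
  Sum: π^3/3 − π^3/2 + π^3/4 = π^3/12.
∫_0^π u² dx = π^5/120, so ||u||_L² = sqrt(30)*π^(5/2)/60.
∫_0^π (u')² dx = π^3/12, so ||u'||_L² = sqrt(3)*π^(3/2)/6.
Ratio ||u||_L² / ||u'||_L² = sqrt(10)*π/10.
Sharp Poincaré constant on H^1_0(0, π) is C_P = L/π = 1, achieved by sin(x).
A polynomial bump cannot attain the sharp Poincaré constant (only the first sine eigenfunction does), so the ratio is strictly less than C_P, consistent with ||u||_L² ≤ C_P ||u'||_L².


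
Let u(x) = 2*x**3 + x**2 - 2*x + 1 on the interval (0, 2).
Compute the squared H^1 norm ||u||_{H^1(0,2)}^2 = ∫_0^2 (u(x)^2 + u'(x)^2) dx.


||u||_{H^1}^2 = 36338/105

The H^1 norm (squared) on an interval (0, L) is
  ||u||_{H^1}^2 = ∫_0^L u(x)^2 dx + ∫_0^L u'(x)^2 dx.
Compute u'(x) = 6*x**2 + 2*x - 2.
Then u(x)^2 = 4*x**6 + 4*x**5 - 7*x**4 + 6*x**2 - 4*x + 1 and u'(x)^2 = 36*x**4 + 24*x**3 - 20*x**2 - 8*x + 4.
Integrate each monomial from 0 to 2 using ∫_0^2 c·x^n dx = c·2^(n+1)/(n+1):
  ∫_0^2 u(x)^2 dx = ∫_0^2 (4*x^6 + 4*x^5 - 7*x^4 + 6*x^2 - 4*x + 1) dx. Term by term:
    ∫_0^2 4*x^6 dx = 512/7;  ∫_0^2 4*x^5 dx = 128/3;  ∫_0^2 -7*x^4 dx = -224/5;
    ∫_0^2 6*x^2 dx = 16;  ∫_0^2 -4*x dx = -8;  ∫_0^2 1 dx = 2.
  Sum: 512/7 + 128/3 − 224/5 + 16 − 8 + 2 = 8506/105.
  ∫_0^2 u'(x)^2 dx = ∫_0^2 (36*x^4 + 24*x^3 - 20*x^2 - 8*x + 4) dx. Term by term:
    ∫_0^2 36*x^4 dx = 1152/5;  ∫_0^2 24*x^3 dx = 96;  ∫_0^2 -20*x^2 dx = -160/3;
    ∫_0^2 -8*x dx = -16;  ∫_0^2 4 dx = 8.
  Sum: 1152/5 + 96 − 160/3 − 16 + 8 = 3976/15.
Adding: ||u||_{H^1}^2 = 8506/105 + 3976/15 = 36338/105.


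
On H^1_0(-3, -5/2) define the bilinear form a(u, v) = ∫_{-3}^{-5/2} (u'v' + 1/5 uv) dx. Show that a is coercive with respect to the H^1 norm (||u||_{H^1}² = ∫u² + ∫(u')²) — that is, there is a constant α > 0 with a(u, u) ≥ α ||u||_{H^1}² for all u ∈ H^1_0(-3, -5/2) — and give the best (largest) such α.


α = (1 + 20*π^2)/(5*(1 + 4*π^2))

Coercivity of a(·,·) on H^1_0(-3, -5/2) means a(u, u) ≥ α ||u||_{H^1}² for every u ∈ H^1_0.
The interval has length L = 1/2, and Poincaré/coercivity depend only on L. Here a(u, u) = ∫(u')² + (1/5)·∫u².
Here 0 < c = 1/5 < 1. The condition a(u,u) ≥ α||u||_{H^1}² reads (1−α)∫(u')² ≥ (α−c)∫u². Any admissible α is ≤ 1 (rapidly oscillating u have ∫u²/∫(u')² → 0), and α = 1 would force 0 ≥ (1−c)∫u², impossible since c < 1; so 1−α > 0. By the sharp Poincaré inequality on H^1_0 of an interval of length L, ∫(u')² ≥ (π/L)²∫u² with equality for the first sine mode sin(π(x−x₀)/L) (x₀ the left endpoint), so the inequality holds for all u iff (1−α)(π/L)² ≥ α − c, i.e. α ≤ ((π/L)² + c)/((π/L)² + 1) = (1 + c(L/π)²)/(1 + (L/π)²). With (π/L)² = 4*π^2 and c = 1/5, the largest admissible constant is α = ((π/L)² + c)/((π/L)² + 1).
Simplifying, α = (1 + 20*π^2)/(5*(1 + 4*π^2)).


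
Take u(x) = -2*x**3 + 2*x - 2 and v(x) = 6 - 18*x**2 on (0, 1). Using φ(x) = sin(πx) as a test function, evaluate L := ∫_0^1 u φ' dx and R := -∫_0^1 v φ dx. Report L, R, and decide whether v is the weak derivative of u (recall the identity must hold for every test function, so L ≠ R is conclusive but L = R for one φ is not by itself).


LHS = -24/π^3 + 2/π, RHS = -72/π^3 + 6/π. No, v is not the weak derivative of u.

u(x) = -2*x**3 + 2*x - 2, classical derivative u'(x) = 2 - 6*x**2.
φ(x) = sin(πx), so φ'(x) = π*cos(π*x).
Note φ(0) = φ(1) = 0, so the boundary term u·φ vanishes.
LHS = ∫_0^1 u(x) φ'(x) dx = ∫_0^1 (-2*π*x^3*cos(π*x) + 2*π*x*cos(π*x) - 2*π*cos(π*x)) dx. Term by term:
  ∫_0^1 -2*π*cos(π*x) dx = 0;  ∫_0^1 -2*π*x^3*cos(π*x) dx = -24/π^3 + 6/π;  ∫_0^1 2*π*x*cos(π*x) dx = -4/π.
Sum: 0 + -24/π^3 + 6/π − 4/π = -24/π^3 + 2/π.
So LHS = -24/π^3 + 2/π.
∫_0^1 v(x) φ(x) dx = ∫_0^1 (-18*x^2*sin(π*x) + 6*sin(π*x)) dx. Term by term:
  ∫_0^1 6*sin(π*x) dx = 12/π;  ∫_0^1 -18*x^2*sin(π*x) dx = -18/π + 72/π^3.
Sum: 12/π + -18/π + 72/π^3 = -6/π + 72/π^3.
So RHS = -∫_0^1 v(x) φ(x) dx = -72/π^3 + 6/π.
LHS − RHS = -4/π + 48/π^3 ≠ 0, so the identity fails.
(For a valid weak derivative the identity must hold for EVERY test function, in particular this one. The failure shows v is NOT the weak derivative of u.)
Correct weak derivative would be u'(x) = 2 - 6*x**2.


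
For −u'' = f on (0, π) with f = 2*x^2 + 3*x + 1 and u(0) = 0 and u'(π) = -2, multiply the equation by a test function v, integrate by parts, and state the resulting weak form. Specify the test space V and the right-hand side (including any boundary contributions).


V = {v ∈ H^1(0, π) : v(0) = 0} (test functions vanish at x = 0 where u is specified); weak form: ∫_0^π u'v' dx = ∫_0^π (2*x^2 + 3*x + 1) v dx − 2·v(π) for all v ∈ V.

Multiply both sides by a test function v and integrate from 0 to π:
  ∫_0^π −u''(x) v(x) dx = ∫_0^π f(x) v(x) dx.
Integrate the LHS by parts once:
  ∫_0^π −u'' v dx = −[u'(x) v(x)]_0^π + ∫_0^π u'(x) v'(x) dx.
Thus ∫_0^π u'(x) v'(x) dx = ∫_0^π f(x) v(x) dx + [u'(x) v(x)]_0^π.
Choose V so that boundary terms are either known or forced to vanish.
Mixed BC: u(0) = 0 (Dirichlet) and u'(π) = -2 (Neumann). Define V = {v ∈ H^1(0, π) : v(0) = 0}. Then [u' v]_0^π = u'(π)·v(π) − u'(0)·0 = − 2·v(π).
Weak formulation: find u (satisfying any essential BC) such that ∫_0^π u'(x) v'(x) dx = ∫_0^π f v dx − 2·v(π) for all v ∈ V (Dirichlet at 0 absorbed into V; Neumann datum at x = π contributes the boundary term).
Substituting f(x) = 2*x^2 + 3*x + 1, the right-hand side is ∫_0^π (2*x^2 + 3*x + 1) v dx − 2·v(π).


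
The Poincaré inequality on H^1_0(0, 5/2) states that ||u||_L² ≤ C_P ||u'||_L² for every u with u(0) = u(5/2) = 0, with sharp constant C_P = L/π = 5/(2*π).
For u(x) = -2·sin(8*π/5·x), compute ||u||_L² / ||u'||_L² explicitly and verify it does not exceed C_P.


||u||_L² / ||u'||_L² = 5/(8*π) < C_P = 5/(2*π).

u(x) = -2·sin(8*π/5·x), so u'(x) = -16*π*cos(8*π*x/5)/5.
Writing u(x) = A·sin(kπx/L) with A = -2 and k = 4, use ∫_0^L sin²(kπx/L) dx = L/2 and ∫_0^L cos²(kπx/L) dx = L/2.
u² = 4·sin²(8*π/5·x) and (u')² = 256*π^2/25·cos²(8*π/5·x), and each of sin², cos² integrates to L/2 = 5/4 over (0, 5/2).
∫_0^5/2 u² dx = 5, so ||u||_L² = sqrt(5).
∫_0^5/2 (u')² dx = 64*π^2/5, so ||u'||_L² = 8*sqrt(5)*π/5.
Ratio ||u||_L² / ||u'||_L² = 5/(8*π).
Sharp Poincaré constant on H^1_0(0, 5/2) is C_P = L/π = 5/(2*π), achieved by sin(2*π/5·x).
This is the k = 4 harmonic; the ratio L/(kπ) is strictly less than C_P = L/π, consistent with the sharp inequality ||u||_L² ≤ C_P ||u'||_L².


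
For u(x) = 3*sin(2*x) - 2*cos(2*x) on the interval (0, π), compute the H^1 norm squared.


||u||_{H^1(0,π)}^2 = 65*π/2

u'(x) = 4*sin(2*x) + 6*cos(2*x).
Expand u² and (u')² and integrate term by term on (0, π), using: for integers n ≥ 1, ∫_0^π sin²(nx) dx = ∫_0^π cos²(nx) dx = π/2; for n ≠ n', ∫_0^π sin(nx)sin(n'x) dx = ∫_0^π cos(nx)cos(n'x) dx = 0; and by product-to-sum, ∫_0^π sin(nx)cos(n'x) dx = ½∫_0^π [sin((n+n')x) + sin((n−n')x)] dx, which is 0 when n+n' is even and 2n/(n²−n'²) when n+n' is odd (it need not vanish on (0, π)).
  u² squared terms: (-2)²·∫cos(2x)² dx = 4·π/2 = 2*π;  (3)²·∫sin(2x)² dx = 9·π/2 = 9*π/2.
  u² cross terms: 2·(-2)·(3)·∫cos(2x)·sin(2x) dx = -12·(0) = 0.
  So ∫_0^π u² dx = 2*π + 9*π/2 + 0 = 13*π/2.
  (u')² squared terms: (4)²·∫sin(2x)² dx = 16·π/2 = 8*π;  (6)²·∫cos(2x)² dx = 36·π/2 = 18*π.
  (u')² cross terms: 2·(4)·(6)·∫sin(2x)·cos(2x) dx = 48·(0) = 0.
  So ∫_0^π (u')² dx = 8*π + 18*π + 0 = 26*π.
||u||_{H^1}^2 = (13*π/2) + (26*π) = 65*π/2.


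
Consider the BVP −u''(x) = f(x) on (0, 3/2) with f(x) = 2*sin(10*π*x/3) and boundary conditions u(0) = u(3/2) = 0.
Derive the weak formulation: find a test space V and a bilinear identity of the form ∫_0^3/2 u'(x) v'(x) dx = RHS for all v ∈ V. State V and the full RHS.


V = H^1_0(0, 3/2) (so v(0) = v(3/2) = 0); weak form: ∫_0^3/2 u'v' dx = ∫_0^3/2 (2*sin(10*π*x/3)) v dx for all v ∈ V.

Multiply both sides by a test function v and integrate from 0 to 3/2:
  ∫_0^3/2 −u''(x) v(x) dx = ∫_0^3/2 f(x) v(x) dx.
Integrate the LHS by parts once:
  ∫_0^3/2 −u'' v dx = −[u'(x) v(x)]_0^3/2 + ∫_0^3/2 u'(x) v'(x) dx.
Thus ∫_0^3/2 u'(x) v'(x) dx = ∫_0^3/2 f(x) v(x) dx + [u'(x) v(x)]_0^3/2.
Choose V so that boundary terms are either known or forced to vanish.
u is Dirichlet: u(0) = u(3/2) = 0. Let V = H^1_0(0, 3/2); then v(0) = v(3/2) = 0, and [u' v]_0^3/2 = 0.
Weak formulation: find u (satisfying any essential BC) such that ∫_0^3/2 u'(x) v'(x) dx = ∫_0^3/2 f v dx for all v ∈ V.
Substituting f(x) = 2*sin(10*π*x/3), the right-hand side is ∫_0^3/2 (2*sin(10*π*x/3)) v dx.


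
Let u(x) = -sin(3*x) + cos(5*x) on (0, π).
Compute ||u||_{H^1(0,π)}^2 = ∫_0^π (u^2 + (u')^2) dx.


||u||_{H^1(0,π)}^2 = 18*π

u'(x) = -5*sin(5*x) - 3*cos(3*x).
Expand u² and (u')² and integrate term by term on (0, π), using: for integers n ≥ 1, ∫_0^π sin²(nx) dx = ∫_0^π cos²(nx) dx = π/2; for n ≠ n', ∫_0^π sin(nx)sin(n'x) dx = ∫_0^π cos(nx)cos(n'x) dx = 0; and by product-to-sum, ∫_0^π sin(nx)cos(n'x) dx = ½∫_0^π [sin((n+n')x) + sin((n−n')x)] dx, which is 0 when n+n' is even and 2n/(n²−n'²) when n+n' is odd (it need not vanish on (0, π)).
  u² squared terms: (-1)²·∫sin(3x)² dx = 1·π/2 = π/2;  (1)²·∫cos(5x)² dx = 1·π/2 = π/2.
  u² cross terms: 2·(-1)·(1)·∫sin(3x)·cos(5x) dx = -2·(0) = 0.
  So ∫_0^π u² dx = π/2 + π/2 + 0 = π.
  (u')² squared terms: (-5)²·∫sin(5x)² dx = 25·π/2 = 25*π/2;  (-3)²·∫cos(3x)² dx = 9·π/2 = 9*π/2.
  (u')² cross terms: 2·(-5)·(-3)·∫sin(5x)·cos(3x) dx = 30·(0) = 0.
  So ∫_0^π (u')² dx = 25*π/2 + 9*π/2 + 0 = 17*π.
||u||_{H^1}^2 = (π) + (17*π) = 18*π.


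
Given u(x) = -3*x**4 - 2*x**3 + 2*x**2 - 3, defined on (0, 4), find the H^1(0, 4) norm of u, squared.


||u||_{H^1}^2 = 26657516/35

The H^1 norm (squared) on an interval (0, L) is
  ||u||_{H^1}^2 = ∫_0^L u(x)^2 dx + ∫_0^L u'(x)^2 dx.
Compute u'(x) = -12*x**3 - 6*x**2 + 4*x.
Then u(x)^2 = 9*x**8 + 12*x**7 - 8*x**6 - 8*x**5 + 22*x**4 + 12*x**3 - 12*x**2 + 9 and u'(x)^2 = 144*x**6 + 144*x**5 - 60*x**4 - 48*x**3 + 16*x**2.
Integrate each monomial from 0 to 4 using ∫_0^4 c·x^n dx = c·4^(n+1)/(n+1):
  ∫_0^4 u(x)^2 dx = ∫_0^4 (9*x^8 + 12*x^7 - 8*x^6 - 8*x^5 + 22*x^4 + 12*x^3 - 12*x^2 + 9) dx. Term by term:
    ∫_0^4 9*x^8 dx = 262144;  ∫_0^4 12*x^7 dx = 98304;  ∫_0^4 -8*x^6 dx = -131072/7;
    ∫_0^4 -8*x^5 dx = -16384/3;  ∫_0^4 22*x^4 dx = 22528/5;  ∫_0^4 12*x^3 dx = 768;
    ∫_0^4 -12*x^2 dx = -256;  ∫_0^4 9 dx = 36.
  Sum: 262144 + 98304 − 131072/7 − 16384/3 + 22528/5 + 768 − 256 + 36 = 35838148/105.
  ∫_0^4 u'(x)^2 dx = ∫_0^4 (144*x^6 + 144*x^5 - 60*x^4 - 48*x^3 + 16*x^2) dx. Term by term:
    ∫_0^4 144*x^6 dx = 2359296/7;  ∫_0^4 144*x^5 dx = 98304;  ∫_0^4 -60*x^4 dx = -12288;
    ∫_0^4 -48*x^3 dx = -3072;  ∫_0^4 16*x^2 dx = 1024/3.
  Sum: 2359296/7 + 98304 − 12288 − 3072 + 1024/3 = 8826880/21.
Adding: ||u||_{H^1}^2 = 35838148/105 + 8826880/21 = 26657516/35.


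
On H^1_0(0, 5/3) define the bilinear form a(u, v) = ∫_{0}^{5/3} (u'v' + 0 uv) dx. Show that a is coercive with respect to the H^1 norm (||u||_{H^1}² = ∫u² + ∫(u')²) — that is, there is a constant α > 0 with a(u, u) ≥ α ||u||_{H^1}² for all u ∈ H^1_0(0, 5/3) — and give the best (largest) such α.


α = 9*π^2/(25 + 9*π^2)

Coercivity of a(·,·) on H^1_0(0, 5/3) means a(u, u) ≥ α ||u||_{H^1}² for every u ∈ H^1_0.
The interval has length L = 5/3, and Poincaré/coercivity depend only on L. Here a(u, u) = ∫(u')² + (0)·∫u².
Here c = 0, so a(u,u) = ∫(u')² alone. The condition a(u,u) ≥ α||u||_{H^1}² reads (1−α)∫(u')² ≥ (α−c)∫u². Any admissible α is ≤ 1 (rapidly oscillating u have ∫u²/∫(u')² → 0), and α = 1 would force 0 ≥ (1−c)∫u², impossible since c < 1; so 1−α > 0. By the sharp Poincaré inequality on H^1_0 of an interval of length L, ∫(u')² ≥ (π/L)²∫u² with equality for the first sine mode sin(π(x−x₀)/L) (x₀ the left endpoint), so the inequality holds for all u iff (1−α)(π/L)² ≥ α − c, i.e. α ≤ ((π/L)² + c)/((π/L)² + 1) = (1 + c(L/π)²)/(1 + (L/π)²). (Direct route, valid since c ≤ 0: Poincaré gives c∫u² ≥ c(L/π)²∫(u')², so a(u,u) ≥ (1 + c(L/π)²)∫(u')², while ||u||_{H^1}² ≤ (1 + (L/π)²)∫(u')²; dividing yields the same α.) With (π/L)² = 9*π^2/25 and c = 0, the largest admissible constant is α = ((π/L)² + c)/((π/L)² + 1).
Simplifying, α = 9*π^2/(25 + 9*π^2).


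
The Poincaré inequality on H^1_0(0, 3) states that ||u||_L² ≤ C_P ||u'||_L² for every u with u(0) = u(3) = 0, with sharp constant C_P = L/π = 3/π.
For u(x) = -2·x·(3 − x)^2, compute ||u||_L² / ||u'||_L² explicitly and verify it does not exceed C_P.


||u||_L² / ||u'||_L² = 3*sqrt(14)/14 < C_P = 3/π.

u(x) = -2·x·(3 − x)^2, so u'(x) = 6*(1 - x)*(x - 3).
u(x) = -2·x·(3 − x)^2 vanishes at x = 0 and x = 3, so u ∈ H^1_0(0, 3). Differentiate via the product rule and integrate the resulting polynomials term by term.
  ∫_0^3 u² dx = ∫_0^3 (4*x^6 - 48*x^5 + 216*x^4 - 432*x^3 + 324*x^2) dx. Term by term:
    ∫_0^3 4*x^6 dx = 8748/7;  ∫_0^3 -48*x^5 dx = -5832;  ∫_0^3 216*x^4 dx = 52488/5;
    ∫_0^3 -432*x^3 dx = -8748;  ∫_0^3 324*x^2 dx = 2916.
  Sum: 8748/7 − 5832 + 52488/5 − 8748 + 2916 = 2916/35.
  ∫_0^3 (u')² dx = ∫_0^3 (36*x^4 - 288*x^3 + 792*x^2 - 864*x + 324) dx. Term by term:
    ∫_0^3 36*x^4 dx = 8748/5;  ∫_0^3 -288*x^3 dx = -5832;  ∫_0^3 792*x^2 dx = 7128;
    ∫_0^3 -864*x dx = -3888;  ∫_0^3 324 dx = 972.
  Sum: 8748/5 − 5832 + 7128 − 3888 + 972 = 648/5.
∫_0^3 u² dx = 2916/35, so ||u||_L² = 54*sqrt(35)/35.
∫_0^3 (u')² dx = 648/5, so ||u'||_L² = 18*sqrt(10)/5.
Ratio ||u||_L² / ||u'||_L² = 3*sqrt(14)/14.
Sharp Poincaré constant on H^1_0(0, 3) is C_P = L/π = 3/π, achieved by sin(π/3·x).
A polynomial bump cannot attain the sharp Poincaré constant (only the first sine eigenfunction does), so the ratio is strictly less than C_P, consistent with ||u||_L² ≤ C_P ||u'||_L².
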